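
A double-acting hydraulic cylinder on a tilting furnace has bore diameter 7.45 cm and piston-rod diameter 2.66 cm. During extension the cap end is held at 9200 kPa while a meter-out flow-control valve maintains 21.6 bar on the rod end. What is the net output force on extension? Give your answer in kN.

Cap-side area A_cap = π/4 × (7.45 cm)² = 43.59 cm^2
Rod-side annular area A_ann = π/4 × (7.45² − 2.66²) = 38.03 cm^2
Net thrust = P_cap·A_cap − P_rod·A_ann = 40.10 kN − 8.215 kN

F ≈ 31.9 kN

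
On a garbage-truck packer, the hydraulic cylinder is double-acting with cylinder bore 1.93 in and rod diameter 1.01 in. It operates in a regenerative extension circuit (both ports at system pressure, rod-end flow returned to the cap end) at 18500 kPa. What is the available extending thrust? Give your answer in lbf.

F ≈ 2150 lbf

With equal pressure on both faces, forces on the annular region cancel; the net push is pressure × rod cross-section.
Rod cross-section A_rod = π/4 × (1.01 in)² = 0.8012 in^2
F = P × A_rod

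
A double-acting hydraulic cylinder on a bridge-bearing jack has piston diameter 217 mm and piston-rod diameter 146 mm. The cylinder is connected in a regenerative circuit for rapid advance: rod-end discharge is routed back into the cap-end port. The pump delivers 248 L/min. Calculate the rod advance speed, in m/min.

v ≈ 14.8 m/min

In regeneration the rod-end outflow joins the pump flow into the cap end, so the net volume the pump must supply per unit advance equals the rod cross-section area.
Rod cross-section A_rod = π/4 × (146 mm)² = 16740 mm^2
v = Q_pump / A_rod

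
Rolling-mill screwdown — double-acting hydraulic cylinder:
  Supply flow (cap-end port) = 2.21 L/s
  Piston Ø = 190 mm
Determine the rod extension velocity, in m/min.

Cap-side area A_cap = π/4 × (190 mm)² = 28350 mm^2
v = Q / A

v ≈ 4.68 m/min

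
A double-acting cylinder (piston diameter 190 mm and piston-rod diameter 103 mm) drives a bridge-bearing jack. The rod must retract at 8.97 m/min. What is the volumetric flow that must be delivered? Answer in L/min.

Q ≈ 180 L/min

Rod-side annular area A_ann = π/4 × (190² − 103²) = 20020 mm^2
Q = A × v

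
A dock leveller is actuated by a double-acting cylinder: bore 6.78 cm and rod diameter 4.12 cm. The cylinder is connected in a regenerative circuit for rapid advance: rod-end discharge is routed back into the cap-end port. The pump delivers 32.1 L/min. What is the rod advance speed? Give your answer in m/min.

In regeneration the rod-end outflow joins the pump flow into the cap end, so the net volume the pump must supply per unit advance equals the rod cross-section area.
Rod cross-section A_rod = π/4 × (4.12 cm)² = 13.33 cm^2
v = Q_pump / A_rod

v ≈ 24.1 m/min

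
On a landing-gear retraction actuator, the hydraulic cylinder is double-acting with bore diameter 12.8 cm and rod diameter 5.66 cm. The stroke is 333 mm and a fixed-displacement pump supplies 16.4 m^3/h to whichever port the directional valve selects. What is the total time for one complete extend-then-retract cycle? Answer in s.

t ≈ 1.70 s

Cap-side area A_cap = π/4 × (12.8 cm)² = 128.7 cm^2
Rod-side annular area A_ann = π/4 × (12.8² − 5.66²) = 103.5 cm^2
t_ext = A_cap·L/Q = 0.9406 s
t_ret = A_ann·L/Q = 0.7567 s
t_cycle = t_ext + t_ret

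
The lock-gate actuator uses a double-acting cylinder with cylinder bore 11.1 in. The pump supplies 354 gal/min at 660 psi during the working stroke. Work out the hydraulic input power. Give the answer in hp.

W ≈ 136 hp

Hydraulic power = P × Q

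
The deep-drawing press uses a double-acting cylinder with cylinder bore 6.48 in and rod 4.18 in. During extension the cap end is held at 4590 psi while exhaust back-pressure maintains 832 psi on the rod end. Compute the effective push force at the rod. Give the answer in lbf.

F ≈ 1.35e5 lbf

Cap-side area A_cap = π/4 × (6.48 in)² = 32.98 in^2
Rod-side annular area A_ann = π/4 × (6.48² − 4.18²) = 19.26 in^2
Net thrust = P_cap·A_cap − P_rod·A_ann = 1.514e5 lbf − 16020 lbf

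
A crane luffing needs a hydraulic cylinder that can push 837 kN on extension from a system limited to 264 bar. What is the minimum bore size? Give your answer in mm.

Extension force acts on the full piston face: F = P × (π/4)D².
D = √(4F / (πP)) = √(4 × 837 kN / (π × 264 bar))

D ≈ 201 mm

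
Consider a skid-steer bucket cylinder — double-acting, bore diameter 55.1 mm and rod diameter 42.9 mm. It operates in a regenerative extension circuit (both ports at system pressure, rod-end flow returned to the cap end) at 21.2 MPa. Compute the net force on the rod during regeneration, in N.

With equal pressure on both faces, forces on the annular region cancel; the net push is pressure × rod cross-section.
Rod cross-section A_rod = π/4 × (42.9 mm)² = 1445 mm^2
F = P × A_rod

F ≈ 30600 N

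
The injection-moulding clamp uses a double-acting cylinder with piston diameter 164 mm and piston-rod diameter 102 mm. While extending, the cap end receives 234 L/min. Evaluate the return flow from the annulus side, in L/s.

Q_out ≈ 2.39 L/s

Cap-side area A_cap = π/4 × (164 mm)² = 21120 mm^2
Rod-side annular area A_ann = π/4 × (164² − 102²) = 12950 mm^2
Piston speed v = Q_in/A_cap; rod-end outflow Q_out = v × A_ann = Q_in × A_ann/A_cap.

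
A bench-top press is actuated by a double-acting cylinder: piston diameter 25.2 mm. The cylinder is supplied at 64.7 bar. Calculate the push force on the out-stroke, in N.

Cap-side area A_cap = π/4 × (25.2 mm)² = 498.8 mm^2
F = P × A_cap = 64.7 bar × A_cap

F ≈ 3230 N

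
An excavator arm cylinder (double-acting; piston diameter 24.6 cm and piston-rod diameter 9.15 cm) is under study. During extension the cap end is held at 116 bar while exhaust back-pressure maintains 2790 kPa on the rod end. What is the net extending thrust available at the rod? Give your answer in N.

Cap-side area A_cap = π/4 × (24.6 cm)² = 475.3 cm^2
Rod-side annular area A_ann = π/4 × (24.6² − 9.15²) = 409.5 cm^2
Net thrust = P_cap·A_cap − P_rod·A_ann = 5.513e5 N − 1.143e5 N

F ≈ 4.37e5 N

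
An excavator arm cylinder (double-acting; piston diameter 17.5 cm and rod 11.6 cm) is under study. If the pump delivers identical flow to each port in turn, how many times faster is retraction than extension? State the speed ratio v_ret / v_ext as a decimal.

v_ret/v_ext ≈ 1.78

Cap-side area A_cap = π/4 × (17.5 cm)² = 240.5 cm^2
Rod-side annular area A_ann = π/4 × (17.5² − 11.6²) = 134.8 cm^2
For equal Q, v ∝ 1/A, so v_ret/v_ext = A_cap/A_ann.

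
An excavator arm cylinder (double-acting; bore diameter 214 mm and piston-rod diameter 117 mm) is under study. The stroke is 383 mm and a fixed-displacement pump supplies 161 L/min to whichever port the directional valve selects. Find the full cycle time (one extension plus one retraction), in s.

t ≈ 8.73 s

Cap-side area A_cap = π/4 × (214 mm)² = 35970 mm^2
Rod-side annular area A_ann = π/4 × (214² − 117²) = 25220 mm^2
t_ext = A_cap·L/Q = 5.134 s
t_ret = A_ann·L/Q = 3.599 s
t_cycle = t_ext + t_ret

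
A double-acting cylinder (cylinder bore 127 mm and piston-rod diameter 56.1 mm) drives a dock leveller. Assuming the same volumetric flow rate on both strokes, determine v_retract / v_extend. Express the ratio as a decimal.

v_ret/v_ext ≈ 1.24

Cap-side area A_cap = π/4 × (127 mm)² = 12670 mm^2
Rod-side annular area A_ann = π/4 × (127² − 56.1²) = 10200 mm^2
For equal Q, v ∝ 1/A, so v_ret/v_ext = A_cap/A_ann.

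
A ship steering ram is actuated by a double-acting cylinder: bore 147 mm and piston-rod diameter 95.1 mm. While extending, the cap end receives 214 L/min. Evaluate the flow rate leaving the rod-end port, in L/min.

Cap-side area A_cap = π/4 × (147 mm)² = 16970 mm^2
Rod-side annular area A_ann = π/4 × (147² − 95.1²) = 9869 mm^2
Piston speed v = Q_in/A_cap; rod-end outflow Q_out = v × A_ann = Q_in × A_ann/A_cap.

Q_out ≈ 124 L/min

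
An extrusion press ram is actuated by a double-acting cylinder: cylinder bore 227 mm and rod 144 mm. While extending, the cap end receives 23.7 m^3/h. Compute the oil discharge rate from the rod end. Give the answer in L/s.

Q_out ≈ 3.93 L/s

Cap-side area A_cap = π/4 × (227 mm)² = 40470 mm^2
Rod-side annular area A_ann = π/4 × (227² − 144²) = 24180 mm^2
Piston speed v = Q_in/A_cap; rod-end outflow Q_out = v × A_ann = Q_in × A_ann/A_cap.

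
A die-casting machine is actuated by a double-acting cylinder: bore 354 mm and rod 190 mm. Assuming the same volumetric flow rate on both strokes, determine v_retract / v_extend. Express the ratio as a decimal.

Cap-side area A_cap = π/4 × (354 mm)² = 98420 mm^2
Rod-side annular area A_ann = π/4 × (354² − 190²) = 70070 mm^2
For equal Q, v ∝ 1/A, so v_ret/v_ext = A_cap/A_ann.

v_ret/v_ext ≈ 1.40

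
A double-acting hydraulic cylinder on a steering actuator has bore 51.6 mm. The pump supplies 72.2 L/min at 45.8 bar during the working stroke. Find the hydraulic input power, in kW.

Hydraulic power = P × Q

W ≈ 5.51 kW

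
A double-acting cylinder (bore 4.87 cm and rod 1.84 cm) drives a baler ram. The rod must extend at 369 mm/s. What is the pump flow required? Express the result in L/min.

Cap-side area A_cap = π/4 × (4.87 cm)² = 18.63 cm^2
Q = A × v

Q ≈ 41.2 L/min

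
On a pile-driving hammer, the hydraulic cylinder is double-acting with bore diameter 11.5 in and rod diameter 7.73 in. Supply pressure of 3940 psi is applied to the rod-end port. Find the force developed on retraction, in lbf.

Rod-side annular area A_ann = π/4 × (11.5² − 7.73²) = 56.94 in^2
On retraction the pressure acts on the annular area (bore minus rod).
F = P × A_ann

F ≈ 2.24e5 lbf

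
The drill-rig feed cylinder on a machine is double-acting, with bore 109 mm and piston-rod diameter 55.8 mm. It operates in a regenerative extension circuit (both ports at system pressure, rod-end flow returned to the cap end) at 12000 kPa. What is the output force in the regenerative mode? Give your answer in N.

F ≈ 29300 N

With equal pressure on both faces, forces on the annular region cancel; the net push is pressure × rod cross-section.
Rod cross-section A_rod = π/4 × (55.8 mm)² = 2445 mm^2
F = P × A_rod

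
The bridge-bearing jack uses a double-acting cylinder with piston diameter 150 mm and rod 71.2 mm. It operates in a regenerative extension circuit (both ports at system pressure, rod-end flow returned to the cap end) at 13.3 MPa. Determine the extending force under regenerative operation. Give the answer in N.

With equal pressure on both faces, forces on the annular region cancel; the net push is pressure × rod cross-section.
Rod cross-section A_rod = π/4 × (71.2 mm)² = 3982 mm^2
F = P × A_rod

F ≈ 53000 N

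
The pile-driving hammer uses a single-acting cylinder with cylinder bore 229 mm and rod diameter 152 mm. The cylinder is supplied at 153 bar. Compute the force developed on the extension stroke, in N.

Cap-side area A_cap = π/4 × (229 mm)² = 41190 mm^2
F = P × A_cap = 153 bar × A_cap

F ≈ 6.30e5 N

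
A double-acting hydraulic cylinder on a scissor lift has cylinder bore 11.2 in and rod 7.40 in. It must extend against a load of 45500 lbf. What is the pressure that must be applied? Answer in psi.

P ≈ 462 psi

Cap-side area A_cap = π/4 × (11.2 in)² = 98.52 in^2
P = F / A = 45500 lbf / A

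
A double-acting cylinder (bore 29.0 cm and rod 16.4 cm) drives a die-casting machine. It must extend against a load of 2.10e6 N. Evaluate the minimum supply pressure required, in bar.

Cap-side area A_cap = π/4 × (29.0 cm)² = 660.5 cm^2
P = F / A = 2.10e6 N / A

P ≈ 318 bar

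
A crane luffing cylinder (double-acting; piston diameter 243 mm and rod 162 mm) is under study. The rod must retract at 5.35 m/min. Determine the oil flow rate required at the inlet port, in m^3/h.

Rod-side annular area A_ann = π/4 × (243² − 162²) = 25760 mm^2
Q = A × v

Q ≈ 8.27 m^3/h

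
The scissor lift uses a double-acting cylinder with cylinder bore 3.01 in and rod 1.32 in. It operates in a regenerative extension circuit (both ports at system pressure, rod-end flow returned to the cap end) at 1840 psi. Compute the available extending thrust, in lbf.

F ≈ 2520 lbf

With equal pressure on both faces, forces on the annular region cancel; the net push is pressure × rod cross-section.
Rod cross-section A_rod = π/4 × (1.32 in)² = 1.368 in^2
F = P × A_rod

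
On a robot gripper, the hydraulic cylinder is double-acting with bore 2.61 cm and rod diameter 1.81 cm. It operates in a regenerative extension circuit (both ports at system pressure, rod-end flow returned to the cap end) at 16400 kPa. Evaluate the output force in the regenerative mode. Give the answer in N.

F ≈ 4220 N

With equal pressure on both faces, forces on the annular region cancel; the net push is pressure × rod cross-section.
Rod cross-section A_rod = π/4 × (1.81 cm)² = 2.573 cm^2
F = P × A_rod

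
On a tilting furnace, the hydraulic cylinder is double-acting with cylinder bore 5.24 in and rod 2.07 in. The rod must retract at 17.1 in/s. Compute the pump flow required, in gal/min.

Rod-side annular area A_ann = π/4 × (5.24² − 2.07²) = 18.20 in^2
Q = A × v

Q ≈ 80.8 gal/min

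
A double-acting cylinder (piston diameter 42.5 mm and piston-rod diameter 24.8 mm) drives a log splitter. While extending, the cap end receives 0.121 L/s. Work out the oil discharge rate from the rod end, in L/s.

Cap-side area A_cap = π/4 × (42.5 mm)² = 1419 mm^2
Rod-side annular area A_ann = π/4 × (42.5² − 24.8²) = 935.6 mm^2
Piston speed v = Q_in/A_cap; rod-end outflow Q_out = v × A_ann = Q_in × A_ann/A_cap.

Q_out ≈ 0.0798 L/s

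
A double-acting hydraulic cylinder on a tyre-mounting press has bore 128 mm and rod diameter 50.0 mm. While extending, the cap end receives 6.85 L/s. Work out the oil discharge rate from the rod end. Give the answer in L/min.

Cap-side area A_cap = π/4 × (128 mm)² = 12870 mm^2
Rod-side annular area A_ann = π/4 × (128² − 50.0²) = 10900 mm^2
Piston speed v = Q_in/A_cap; rod-end outflow Q_out = v × A_ann = Q_in × A_ann/A_cap.

Q_out ≈ 348 L/min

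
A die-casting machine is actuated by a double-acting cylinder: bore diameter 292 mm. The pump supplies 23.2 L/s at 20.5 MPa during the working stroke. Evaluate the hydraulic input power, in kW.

W ≈ 476 kW

Hydraulic power = P × Q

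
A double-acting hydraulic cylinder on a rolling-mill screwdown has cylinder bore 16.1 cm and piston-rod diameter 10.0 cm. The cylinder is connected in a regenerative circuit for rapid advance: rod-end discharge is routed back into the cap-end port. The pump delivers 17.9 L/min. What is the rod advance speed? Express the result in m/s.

In regeneration the rod-end outflow joins the pump flow into the cap end, so the net volume the pump must supply per unit advance equals the rod cross-section area.
Rod cross-section A_rod = π/4 × (10.0 cm)² = 78.54 cm^2
v = Q_pump / A_rod

v ≈ 0.0380 m/s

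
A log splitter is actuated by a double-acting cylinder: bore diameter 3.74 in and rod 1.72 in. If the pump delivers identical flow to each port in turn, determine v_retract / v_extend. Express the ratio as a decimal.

v_ret/v_ext ≈ 1.27

Cap-side area A_cap = π/4 × (3.74 in)² = 10.99 in^2
Rod-side annular area A_ann = π/4 × (3.74² − 1.72²) = 8.662 in^2
For equal Q, v ∝ 1/A, so v_ret/v_ext = A_cap/A_ann.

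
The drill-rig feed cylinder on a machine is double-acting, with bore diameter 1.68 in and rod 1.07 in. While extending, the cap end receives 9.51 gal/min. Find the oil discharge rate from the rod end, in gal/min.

Q_out ≈ 5.65 gal/min

Cap-side area A_cap = π/4 × (1.68 in)² = 2.217 in^2
Rod-side annular area A_ann = π/4 × (1.68² − 1.07²) = 1.318 in^2
Piston speed v = Q_in/A_cap; rod-end outflow Q_out = v × A_ann = Q_in × A_ann/A_cap.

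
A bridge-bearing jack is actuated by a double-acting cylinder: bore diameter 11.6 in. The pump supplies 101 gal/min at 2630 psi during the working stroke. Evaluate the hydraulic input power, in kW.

W ≈ 116 kW

Hydraulic power = P × Q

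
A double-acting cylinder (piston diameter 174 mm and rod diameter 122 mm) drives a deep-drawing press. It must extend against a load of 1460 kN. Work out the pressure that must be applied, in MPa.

Cap-side area A_cap = π/4 × (174 mm)² = 23780 mm^2
P = F / A = 1460 kN / A

P ≈ 61.4 MPa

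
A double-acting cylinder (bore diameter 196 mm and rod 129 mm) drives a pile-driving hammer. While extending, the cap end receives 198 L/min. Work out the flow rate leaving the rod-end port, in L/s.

Cap-side area A_cap = π/4 × (196 mm)² = 30170 mm^2
Rod-side annular area A_ann = π/4 × (196² − 129²) = 17100 mm^2
Piston speed v = Q_in/A_cap; rod-end outflow Q_out = v × A_ann = Q_in × A_ann/A_cap.

Q_out ≈ 1.87 L/s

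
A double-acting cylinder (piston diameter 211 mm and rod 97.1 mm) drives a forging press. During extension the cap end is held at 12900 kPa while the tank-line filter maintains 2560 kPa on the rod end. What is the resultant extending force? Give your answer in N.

Cap-side area A_cap = π/4 × (211 mm)² = 34970 mm^2
Rod-side annular area A_ann = π/4 × (211² − 97.1²) = 27560 mm^2
Net thrust = P_cap·A_cap − P_rod·A_ann = 4.511e5 N − 70560 N

F ≈ 3.81e5 N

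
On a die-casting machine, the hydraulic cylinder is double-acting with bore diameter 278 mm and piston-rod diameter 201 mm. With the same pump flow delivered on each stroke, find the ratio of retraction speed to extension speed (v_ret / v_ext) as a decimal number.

Cap-side area A_cap = π/4 × (278 mm)² = 60700 mm^2
Rod-side annular area A_ann = π/4 × (278² − 201²) = 28970 mm^2
For equal Q, v ∝ 1/A, so v_ret/v_ext = A_cap/A_ann.

v_ret/v_ext ≈ 2.10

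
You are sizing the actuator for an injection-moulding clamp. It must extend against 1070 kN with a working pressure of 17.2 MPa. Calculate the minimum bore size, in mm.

Extension force acts on the full piston face: F = P × (π/4)D².
D = √(4F / (πP)) = √(4 × 1070 kN / (π × 17.2 MPa))

D ≈ 281 mm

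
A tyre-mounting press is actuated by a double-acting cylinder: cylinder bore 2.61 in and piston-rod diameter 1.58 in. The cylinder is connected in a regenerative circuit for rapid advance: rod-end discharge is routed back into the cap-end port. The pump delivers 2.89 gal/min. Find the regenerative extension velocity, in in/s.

v ≈ 5.67 in/s

In regeneration the rod-end outflow joins the pump flow into the cap end, so the net volume the pump must supply per unit advance equals the rod cross-section area.
Rod cross-section A_rod = π/4 × (1.58 in)² = 1.961 in^2
v = Q_pump / A_rod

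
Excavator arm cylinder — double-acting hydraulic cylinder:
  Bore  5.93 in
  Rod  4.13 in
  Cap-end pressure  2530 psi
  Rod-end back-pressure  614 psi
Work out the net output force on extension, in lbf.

F ≈ 61100 lbf

Cap-side area A_cap = π/4 × (5.93 in)² = 27.62 in^2
Rod-side annular area A_ann = π/4 × (5.93² − 4.13²) = 14.22 in^2
Net thrust = P_cap·A_cap − P_rod·A_ann = 69870 lbf − 8732 lbf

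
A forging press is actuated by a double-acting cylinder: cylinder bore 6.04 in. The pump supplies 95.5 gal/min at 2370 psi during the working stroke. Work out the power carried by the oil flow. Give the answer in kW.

W ≈ 98.5 kW

Hydraulic power = P × Q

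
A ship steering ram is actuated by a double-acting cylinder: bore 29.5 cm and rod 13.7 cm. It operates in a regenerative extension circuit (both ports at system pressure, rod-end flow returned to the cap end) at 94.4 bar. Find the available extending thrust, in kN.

F ≈ 139 kN

With equal pressure on both faces, forces on the annular region cancel; the net push is pressure × rod cross-section.
Rod cross-section A_rod = π/4 × (13.7 cm)² = 147.4 cm^2
F = P × A_rod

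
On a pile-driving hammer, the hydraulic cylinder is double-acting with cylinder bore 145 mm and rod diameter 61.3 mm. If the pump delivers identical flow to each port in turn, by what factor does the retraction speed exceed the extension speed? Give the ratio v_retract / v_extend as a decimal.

v_ret/v_ext ≈ 1.22

Cap-side area A_cap = π/4 × (145 mm)² = 16510 mm^2
Rod-side annular area A_ann = π/4 × (145² − 61.3²) = 13560 mm^2
For equal Q, v ∝ 1/A, so v_ret/v_ext = A_cap/A_ann.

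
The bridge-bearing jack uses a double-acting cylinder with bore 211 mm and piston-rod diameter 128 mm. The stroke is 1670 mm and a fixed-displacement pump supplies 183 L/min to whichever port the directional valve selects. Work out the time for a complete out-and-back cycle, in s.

Cap-side area A_cap = π/4 × (211 mm)² = 34970 mm^2
Rod-side annular area A_ann = π/4 × (211² − 128²) = 22100 mm^2
t_ext = A_cap·L/Q = 19.15 s
t_ret = A_ann·L/Q = 12.10 s
t_cycle = t_ext + t_ret

t ≈ 31.2 s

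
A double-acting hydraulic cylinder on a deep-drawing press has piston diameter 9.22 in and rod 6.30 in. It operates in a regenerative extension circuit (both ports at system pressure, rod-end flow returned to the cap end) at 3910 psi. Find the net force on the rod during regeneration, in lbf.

With equal pressure on both faces, forces on the annular region cancel; the net push is pressure × rod cross-section.
Rod cross-section A_rod = π/4 × (6.30 in)² = 31.17 in^2
F = P × A_rod

F ≈ 1.22e5 lbf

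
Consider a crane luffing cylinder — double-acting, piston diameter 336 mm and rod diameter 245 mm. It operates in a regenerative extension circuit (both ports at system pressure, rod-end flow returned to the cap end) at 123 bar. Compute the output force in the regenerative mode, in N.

F ≈ 5.80e5 N

With equal pressure on both faces, forces on the annular region cancel; the net push is pressure × rod cross-section.
Rod cross-section A_rod = π/4 × (245 mm)² = 47140 mm^2
F = P × A_rod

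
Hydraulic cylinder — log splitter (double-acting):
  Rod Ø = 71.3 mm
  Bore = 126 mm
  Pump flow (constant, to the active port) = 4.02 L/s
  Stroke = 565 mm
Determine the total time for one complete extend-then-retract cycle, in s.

Cap-side area A_cap = π/4 × (126 mm)² = 12470 mm^2
Rod-side annular area A_ann = π/4 × (126² − 71.3²) = 8476 mm^2
t_ext = A_cap·L/Q = 1.752 s
t_ret = A_ann·L/Q = 1.191 s
t_cycle = t_ext + t_ret

t ≈ 2.94 s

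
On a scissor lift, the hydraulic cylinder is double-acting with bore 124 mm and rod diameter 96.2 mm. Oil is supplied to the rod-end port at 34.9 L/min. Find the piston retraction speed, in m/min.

Rod-side annular area A_ann = π/4 × (124² − 96.2²) = 4808 mm^2
Flow into the rod-end port fills the annular volume.
v = Q / A

v ≈ 7.26 m/min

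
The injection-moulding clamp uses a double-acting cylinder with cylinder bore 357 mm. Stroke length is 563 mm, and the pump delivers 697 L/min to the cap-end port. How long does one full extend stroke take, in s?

Cap-side area A_cap = π/4 × (357 mm)² = 1.001e5 mm^2
Swept volume V = A × L; t = V / Q = A·L / Q

t ≈ 4.85 s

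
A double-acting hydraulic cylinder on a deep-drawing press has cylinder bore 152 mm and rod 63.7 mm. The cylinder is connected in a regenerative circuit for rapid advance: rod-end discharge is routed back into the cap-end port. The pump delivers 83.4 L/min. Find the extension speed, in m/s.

v ≈ 0.436 m/s

In regeneration the rod-end outflow joins the pump flow into the cap end, so the net volume the pump must supply per unit advance equals the rod cross-section area.
Rod cross-section A_rod = π/4 × (63.7 mm)² = 3187 mm^2
v = Q_pump / A_rod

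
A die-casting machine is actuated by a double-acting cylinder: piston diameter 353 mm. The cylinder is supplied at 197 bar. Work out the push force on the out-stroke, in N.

Cap-side area A_cap = π/4 × (353 mm)² = 97870 mm^2
F = P × A_cap = 197 bar × A_cap

F ≈ 1.93e6 N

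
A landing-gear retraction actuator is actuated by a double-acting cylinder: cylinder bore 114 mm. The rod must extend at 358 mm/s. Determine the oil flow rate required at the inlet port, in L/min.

Q ≈ 219 L/min

Cap-side area A_cap = π/4 × (114 mm)² = 10210 mm^2
Q = A × v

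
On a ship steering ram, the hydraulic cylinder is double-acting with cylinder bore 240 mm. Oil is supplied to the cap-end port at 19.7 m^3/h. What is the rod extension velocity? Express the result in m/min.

v ≈ 7.26 m/min

Cap-side area A_cap = π/4 × (240 mm)² = 45240 mm^2
v = Q / A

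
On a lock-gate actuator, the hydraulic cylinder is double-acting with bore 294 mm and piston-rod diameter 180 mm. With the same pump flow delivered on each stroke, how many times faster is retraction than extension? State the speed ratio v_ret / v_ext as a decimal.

v_ret/v_ext ≈ 1.60

Cap-side area A_cap = π/4 × (294 mm)² = 67890 mm^2
Rod-side annular area A_ann = π/4 × (294² − 180²) = 42440 mm^2
For equal Q, v ∝ 1/A, so v_ret/v_ext = A_cap/A_ann.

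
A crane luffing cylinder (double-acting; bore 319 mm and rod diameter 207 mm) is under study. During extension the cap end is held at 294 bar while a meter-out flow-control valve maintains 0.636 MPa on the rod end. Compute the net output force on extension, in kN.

Cap-side area A_cap = π/4 × (319 mm)² = 79920 mm^2
Rod-side annular area A_ann = π/4 × (319² − 207²) = 46270 mm^2
Net thrust = P_cap·A_cap − P_rod·A_ann = 2350 kN − 29.43 kN

F ≈ 2320 kN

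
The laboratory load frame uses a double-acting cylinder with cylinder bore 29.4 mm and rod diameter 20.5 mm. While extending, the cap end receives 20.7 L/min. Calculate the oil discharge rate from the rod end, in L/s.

Cap-side area A_cap = π/4 × (29.4 mm)² = 678.9 mm^2
Rod-side annular area A_ann = π/4 × (29.4² − 20.5²) = 348.8 mm^2
Piston speed v = Q_in/A_cap; rod-end outflow Q_out = v × A_ann = Q_in × A_ann/A_cap.

Q_out ≈ 0.177 L/s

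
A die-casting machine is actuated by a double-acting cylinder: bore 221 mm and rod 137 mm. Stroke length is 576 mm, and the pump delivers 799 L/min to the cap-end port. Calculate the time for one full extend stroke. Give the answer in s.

t ≈ 1.66 s

Cap-side area A_cap = π/4 × (221 mm)² = 38360 mm^2
Swept volume V = A × L; t = V / Q = A·L / Q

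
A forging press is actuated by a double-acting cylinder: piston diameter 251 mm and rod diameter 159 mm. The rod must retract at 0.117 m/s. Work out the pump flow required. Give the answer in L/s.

Rod-side annular area A_ann = π/4 × (251² − 159²) = 29630 mm^2
Q = A × v

Q ≈ 3.47 L/s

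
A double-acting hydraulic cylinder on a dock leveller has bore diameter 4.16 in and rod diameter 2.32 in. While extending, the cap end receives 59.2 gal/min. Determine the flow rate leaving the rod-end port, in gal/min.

Q_out ≈ 40.8 gal/min

Cap-side area A_cap = π/4 × (4.16 in)² = 13.59 in^2
Rod-side annular area A_ann = π/4 × (4.16² − 2.32²) = 9.364 in^2
Piston speed v = Q_in/A_cap; rod-end outflow Q_out = v × A_ann = Q_in × A_ann/A_cap.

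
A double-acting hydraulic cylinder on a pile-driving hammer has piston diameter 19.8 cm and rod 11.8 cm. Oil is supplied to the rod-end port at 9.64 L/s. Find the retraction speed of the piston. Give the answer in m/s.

Rod-side annular area A_ann = π/4 × (19.8² − 11.8²) = 198.5 cm^2
Flow into the rod-end port fills the annular volume.
v = Q / A

v ≈ 0.486 m/s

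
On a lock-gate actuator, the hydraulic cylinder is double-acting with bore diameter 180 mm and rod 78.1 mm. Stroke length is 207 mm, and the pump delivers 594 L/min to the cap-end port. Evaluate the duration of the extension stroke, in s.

Cap-side area A_cap = π/4 × (180 mm)² = 25450 mm^2
Swept volume V = A × L; t = V / Q = A·L / Q

t ≈ 0.532 s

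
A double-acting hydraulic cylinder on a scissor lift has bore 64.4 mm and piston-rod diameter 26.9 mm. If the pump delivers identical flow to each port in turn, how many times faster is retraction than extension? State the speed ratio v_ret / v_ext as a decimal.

v_ret/v_ext ≈ 1.21

Cap-side area A_cap = π/4 × (64.4 mm)² = 3257 mm^2
Rod-side annular area A_ann = π/4 × (64.4² − 26.9²) = 2689 mm^2
For equal Q, v ∝ 1/A, so v_ret/v_ext = A_cap/A_ann.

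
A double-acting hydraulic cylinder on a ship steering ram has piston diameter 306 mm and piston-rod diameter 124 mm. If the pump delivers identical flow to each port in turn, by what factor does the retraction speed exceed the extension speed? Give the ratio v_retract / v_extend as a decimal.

Cap-side area A_cap = π/4 × (306 mm)² = 73540 mm^2
Rod-side annular area A_ann = π/4 × (306² − 124²) = 61470 mm^2
For equal Q, v ∝ 1/A, so v_ret/v_ext = A_cap/A_ann.

v_ret/v_ext ≈ 1.20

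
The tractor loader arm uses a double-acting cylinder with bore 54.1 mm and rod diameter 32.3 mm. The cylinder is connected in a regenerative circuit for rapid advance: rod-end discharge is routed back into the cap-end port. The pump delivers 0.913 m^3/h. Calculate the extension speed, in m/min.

v ≈ 18.6 m/min

In regeneration the rod-end outflow joins the pump flow into the cap end, so the net volume the pump must supply per unit advance equals the rod cross-section area.
Rod cross-section A_rod = π/4 × (32.3 mm)² = 819.4 mm^2
v = Q_pump / A_rod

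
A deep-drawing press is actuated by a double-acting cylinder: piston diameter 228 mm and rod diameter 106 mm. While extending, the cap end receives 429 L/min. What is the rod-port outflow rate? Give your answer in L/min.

Q_out ≈ 336 L/min

Cap-side area A_cap = π/4 × (228 mm)² = 40830 mm^2
Rod-side annular area A_ann = π/4 × (228² − 106²) = 32000 mm^2
Piston speed v = Q_in/A_cap; rod-end outflow Q_out = v × A_ann = Q_in × A_ann/A_cap.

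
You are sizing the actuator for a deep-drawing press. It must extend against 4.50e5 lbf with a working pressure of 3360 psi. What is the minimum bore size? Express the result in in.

D ≈ 13.1 in

Extension force acts on the full piston face: F = P × (π/4)D².
D = √(4F / (πP)) = √(4 × 4.50e5 lbf / (π × 3360 psi))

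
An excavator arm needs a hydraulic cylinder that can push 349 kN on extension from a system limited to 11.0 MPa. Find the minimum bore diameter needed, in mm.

D ≈ 201 mm

Extension force acts on the full piston face: F = P × (π/4)D².
D = √(4F / (πP)) = √(4 × 349 kN / (π × 11.0 MPa))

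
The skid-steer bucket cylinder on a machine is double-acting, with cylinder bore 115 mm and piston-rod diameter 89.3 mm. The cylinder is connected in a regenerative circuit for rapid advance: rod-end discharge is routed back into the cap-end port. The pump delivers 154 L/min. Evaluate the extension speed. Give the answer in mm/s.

v ≈ 410 mm/s

In regeneration the rod-end outflow joins the pump flow into the cap end, so the net volume the pump must supply per unit advance equals the rod cross-section area.
Rod cross-section A_rod = π/4 × (89.3 mm)² = 6263 mm^2
v = Q_pump / A_rod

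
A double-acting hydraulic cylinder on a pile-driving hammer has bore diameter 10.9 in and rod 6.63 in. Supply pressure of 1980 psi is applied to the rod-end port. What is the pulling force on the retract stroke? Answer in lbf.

Rod-side annular area A_ann = π/4 × (10.9² − 6.63²) = 58.79 in^2
On retraction the pressure acts on the annular area (bore minus rod).
F = P × A_ann

F ≈ 1.16e5 lbf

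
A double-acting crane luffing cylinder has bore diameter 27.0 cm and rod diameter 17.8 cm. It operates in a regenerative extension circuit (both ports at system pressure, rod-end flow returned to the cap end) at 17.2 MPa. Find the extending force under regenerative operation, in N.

F ≈ 4.28e5 N

With equal pressure on both faces, forces on the annular region cancel; the net push is pressure × rod cross-section.
Rod cross-section A_rod = π/4 × (17.8 cm)² = 248.8 cm^2
F = P × A_rod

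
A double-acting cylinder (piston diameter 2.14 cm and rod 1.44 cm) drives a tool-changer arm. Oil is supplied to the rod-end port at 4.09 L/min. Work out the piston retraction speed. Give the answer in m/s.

Rod-side annular area A_ann = π/4 × (2.14² − 1.44²) = 1.968 cm^2
Flow into the rod-end port fills the annular volume.
v = Q / A

v ≈ 0.346 m/s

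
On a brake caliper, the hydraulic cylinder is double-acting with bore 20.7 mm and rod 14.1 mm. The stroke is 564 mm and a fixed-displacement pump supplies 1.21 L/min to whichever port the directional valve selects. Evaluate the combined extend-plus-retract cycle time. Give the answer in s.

t ≈ 14.5 s

Cap-side area A_cap = π/4 × (20.7 mm)² = 336.5 mm^2
Rod-side annular area A_ann = π/4 × (20.7² − 14.1²) = 180.4 mm^2
t_ext = A_cap·L/Q = 9.412 s
t_ret = A_ann·L/Q = 5.045 s
t_cycle = t_ext + t_ret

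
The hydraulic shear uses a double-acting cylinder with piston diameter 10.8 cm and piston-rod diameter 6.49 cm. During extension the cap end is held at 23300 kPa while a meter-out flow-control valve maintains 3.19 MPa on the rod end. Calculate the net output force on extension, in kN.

F ≈ 195 kN

Cap-side area A_cap = π/4 × (10.8 cm)² = 91.61 cm^2
Rod-side annular area A_ann = π/4 × (10.8² − 6.49²) = 58.53 cm^2
Net thrust = P_cap·A_cap − P_rod·A_ann = 213.4 kN − 18.67 kN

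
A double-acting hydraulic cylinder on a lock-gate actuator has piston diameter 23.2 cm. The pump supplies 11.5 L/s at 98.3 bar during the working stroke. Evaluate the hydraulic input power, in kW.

W ≈ 113 kW

Hydraulic power = P × Q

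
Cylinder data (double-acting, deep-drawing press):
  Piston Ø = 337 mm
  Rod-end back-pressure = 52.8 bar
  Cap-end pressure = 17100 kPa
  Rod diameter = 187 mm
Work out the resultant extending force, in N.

Cap-side area A_cap = π/4 × (337 mm)² = 89200 mm^2
Rod-side annular area A_ann = π/4 × (337² − 187²) = 61730 mm^2
Net thrust = P_cap·A_cap − P_rod·A_ann = 1.525e6 N − 3.259e5 N

F ≈ 1.20e6 N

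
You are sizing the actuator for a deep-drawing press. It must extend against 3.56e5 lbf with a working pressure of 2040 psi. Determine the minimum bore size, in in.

D ≈ 14.9 in

Extension force acts on the full piston face: F = P × (π/4)D².
D = √(4F / (πP)) = √(4 × 3.56e5 lbf / (π × 2040 psi))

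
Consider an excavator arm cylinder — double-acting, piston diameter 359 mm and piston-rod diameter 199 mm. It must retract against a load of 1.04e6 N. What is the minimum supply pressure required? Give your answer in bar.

Rod-side annular area A_ann = π/4 × (359² − 199²) = 70120 mm^2
Retraction: pressure acts on the annular area.
P = F / A = 1.04e6 N / A

P ≈ 148 bar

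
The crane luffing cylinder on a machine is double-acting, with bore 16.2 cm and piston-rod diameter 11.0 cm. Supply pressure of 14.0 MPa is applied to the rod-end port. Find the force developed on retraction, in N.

F ≈ 1.56e5 N

Rod-side annular area A_ann = π/4 × (16.2² − 11.0²) = 111.1 cm^2
On retraction the pressure acts on the annular area (bore minus rod).
F = P × A_ann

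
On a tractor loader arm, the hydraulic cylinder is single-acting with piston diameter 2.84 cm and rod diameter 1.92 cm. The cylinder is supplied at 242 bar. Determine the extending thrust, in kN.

F ≈ 15.3 kN

Cap-side area A_cap = π/4 × (2.84 cm)² = 6.335 cm^2
F = P × A_cap = 242 bar × A_cap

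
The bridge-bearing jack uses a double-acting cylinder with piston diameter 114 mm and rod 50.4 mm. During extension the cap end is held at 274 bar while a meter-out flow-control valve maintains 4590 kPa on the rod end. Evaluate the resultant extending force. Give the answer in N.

F ≈ 2.42e5 N

Cap-side area A_cap = π/4 × (114 mm)² = 10210 mm^2
Rod-side annular area A_ann = π/4 × (114² − 50.4²) = 8212 mm^2
Net thrust = P_cap·A_cap − P_rod·A_ann = 2.797e5 N − 37690 N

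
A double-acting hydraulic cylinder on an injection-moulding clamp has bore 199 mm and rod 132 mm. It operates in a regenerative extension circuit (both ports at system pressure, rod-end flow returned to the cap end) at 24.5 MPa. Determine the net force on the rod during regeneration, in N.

F ≈ 3.35e5 N

With equal pressure on both faces, forces on the annular region cancel; the net push is pressure × rod cross-section.
Rod cross-section A_rod = π/4 × (132 mm)² = 13680 mm^2
F = P × A_rod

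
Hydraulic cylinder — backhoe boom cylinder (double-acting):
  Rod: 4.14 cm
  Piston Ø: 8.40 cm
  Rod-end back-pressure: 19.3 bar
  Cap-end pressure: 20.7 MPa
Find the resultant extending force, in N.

F ≈ 1.07e5 N

Cap-side area A_cap = π/4 × (8.40 cm)² = 55.42 cm^2
Rod-side annular area A_ann = π/4 × (8.40² − 4.14²) = 41.96 cm^2
Net thrust = P_cap·A_cap − P_rod·A_ann = 1.147e5 N − 8098 N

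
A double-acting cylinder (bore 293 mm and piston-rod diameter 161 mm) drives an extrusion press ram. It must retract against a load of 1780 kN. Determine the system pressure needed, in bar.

P ≈ 378 bar

Rod-side annular area A_ann = π/4 × (293² − 161²) = 47070 mm^2
Retraction: pressure acts on the annular area.
P = F / A = 1780 kN / A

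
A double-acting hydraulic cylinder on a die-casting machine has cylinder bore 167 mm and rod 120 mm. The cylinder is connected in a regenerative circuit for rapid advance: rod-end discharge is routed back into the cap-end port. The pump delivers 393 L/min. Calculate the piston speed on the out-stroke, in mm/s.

In regeneration the rod-end outflow joins the pump flow into the cap end, so the net volume the pump must supply per unit advance equals the rod cross-section area.
Rod cross-section A_rod = π/4 × (120 mm)² = 11310 mm^2
v = Q_pump / A_rod

v ≈ 579 mm/s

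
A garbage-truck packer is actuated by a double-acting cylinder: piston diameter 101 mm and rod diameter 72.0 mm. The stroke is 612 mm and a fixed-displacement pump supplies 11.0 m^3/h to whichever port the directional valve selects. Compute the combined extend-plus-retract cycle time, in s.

t ≈ 2.39 s

Cap-side area A_cap = π/4 × (101 mm)² = 8012 mm^2
Rod-side annular area A_ann = π/4 × (101² − 72.0²) = 3940 mm^2
t_ext = A_cap·L/Q = 1.605 s
t_ret = A_ann·L/Q = 0.7892 s
t_cycle = t_ext + t_ret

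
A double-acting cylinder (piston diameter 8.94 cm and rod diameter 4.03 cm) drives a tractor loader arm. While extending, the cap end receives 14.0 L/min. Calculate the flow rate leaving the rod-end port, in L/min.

Cap-side area A_cap = π/4 × (8.94 cm)² = 62.77 cm^2
Rod-side annular area A_ann = π/4 × (8.94² − 4.03²) = 50.02 cm^2
Piston speed v = Q_in/A_cap; rod-end outflow Q_out = v × A_ann = Q_in × A_ann/A_cap.

Q_out ≈ 11.2 L/min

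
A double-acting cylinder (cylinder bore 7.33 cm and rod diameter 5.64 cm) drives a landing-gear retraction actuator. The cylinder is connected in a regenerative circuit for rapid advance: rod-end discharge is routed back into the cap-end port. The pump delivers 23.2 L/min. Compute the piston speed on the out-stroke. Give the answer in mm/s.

In regeneration the rod-end outflow joins the pump flow into the cap end, so the net volume the pump must supply per unit advance equals the rod cross-section area.
Rod cross-section A_rod = π/4 × (5.64 cm)² = 24.98 cm^2
v = Q_pump / A_rod

v ≈ 155 mm/s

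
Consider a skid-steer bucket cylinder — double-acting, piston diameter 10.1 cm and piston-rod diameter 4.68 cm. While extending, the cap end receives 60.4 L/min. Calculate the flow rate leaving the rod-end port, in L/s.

Cap-side area A_cap = π/4 × (10.1 cm)² = 80.12 cm^2
Rod-side annular area A_ann = π/4 × (10.1² − 4.68²) = 62.92 cm^2
Piston speed v = Q_in/A_cap; rod-end outflow Q_out = v × A_ann = Q_in × A_ann/A_cap.

Q_out ≈ 0.791 L/s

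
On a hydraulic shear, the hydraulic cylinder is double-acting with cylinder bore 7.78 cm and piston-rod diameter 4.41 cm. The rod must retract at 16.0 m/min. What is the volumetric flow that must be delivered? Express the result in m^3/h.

Q ≈ 3.10 m^3/h

Rod-side annular area A_ann = π/4 × (7.78² − 4.41²) = 32.26 cm^2
Q = A × v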